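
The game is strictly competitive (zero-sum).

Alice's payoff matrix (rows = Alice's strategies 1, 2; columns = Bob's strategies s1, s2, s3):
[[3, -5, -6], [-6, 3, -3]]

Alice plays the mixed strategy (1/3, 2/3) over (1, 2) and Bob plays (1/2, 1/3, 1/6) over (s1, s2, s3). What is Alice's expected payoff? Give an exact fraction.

-37/18

Against (1/2, 1/3, 1/6), each row's expected payoff is 1: -7/6; 2: -5/2.
Taking the (1/3, 2/3)-weighted average: (1/3)·(-7/6) + (2/3)·(-5/2) = -37/18.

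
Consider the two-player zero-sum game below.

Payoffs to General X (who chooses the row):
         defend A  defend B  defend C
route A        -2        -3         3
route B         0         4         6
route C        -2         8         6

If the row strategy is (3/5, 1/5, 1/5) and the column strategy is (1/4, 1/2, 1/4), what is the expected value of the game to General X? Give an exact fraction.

19/20

Against (1/4, 1/2, 1/4), each row's expected payoff is route A: -5/4; route B: 7/2; route C: 5.
Taking the (3/5, 1/5, 1/5)-weighted average: (3/5)·(-5/4) + (1/5)·(7/2) + (1/5)·(5) = 19/20.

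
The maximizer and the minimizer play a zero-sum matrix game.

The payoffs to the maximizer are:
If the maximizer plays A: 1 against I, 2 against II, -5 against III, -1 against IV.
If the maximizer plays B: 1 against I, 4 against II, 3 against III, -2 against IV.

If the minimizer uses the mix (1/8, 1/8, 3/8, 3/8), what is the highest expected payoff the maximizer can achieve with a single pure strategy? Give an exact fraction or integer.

A: (1)·(1/8) + (2)·(1/8) + (-5)·(3/8) + (-1)·(3/8) = -15/8.
B: (1)·(1/8) + (4)·(1/8) + (3)·(3/8) + (-2)·(3/8) = 1.
The best pure response is B with expected payoff 1.

1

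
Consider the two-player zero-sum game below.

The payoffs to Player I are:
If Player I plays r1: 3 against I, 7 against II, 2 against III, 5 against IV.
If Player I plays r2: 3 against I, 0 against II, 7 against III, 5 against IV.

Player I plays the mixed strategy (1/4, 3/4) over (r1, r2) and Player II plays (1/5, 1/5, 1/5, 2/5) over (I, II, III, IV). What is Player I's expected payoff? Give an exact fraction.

41/10

Against (1/5, 1/5, 1/5, 2/5), each row's expected payoff is r1: 22/5; r2: 4.
Taking the (1/4, 3/4)-weighted average: (1/4)·(22/5) + (3/4)·(4) = 41/10.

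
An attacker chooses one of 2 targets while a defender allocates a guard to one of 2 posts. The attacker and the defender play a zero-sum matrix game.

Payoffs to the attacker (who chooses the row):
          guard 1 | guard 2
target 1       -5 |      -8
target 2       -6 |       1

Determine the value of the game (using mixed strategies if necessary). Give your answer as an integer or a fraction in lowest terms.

-53/10

Row minima are -8 and -6, so the attacker's maximin is -6; column maxima are -5 and 1, so the defender's minimax is -5. These differ, so the equilibrium is in mixed strategies.
Let the attacker play target 1 with probability p. The defender is indifferent when −5p − 6(1−p) = −8p + (1−p), giving p = 7/10.
Let the defender play guard 1 with probability q. The attacker is indifferent when −5q − 8(1−q) = −6q + (1−q), giving q = 9/10.
The value is -5·(9/10) + (-8)·(1/10) = -53/10.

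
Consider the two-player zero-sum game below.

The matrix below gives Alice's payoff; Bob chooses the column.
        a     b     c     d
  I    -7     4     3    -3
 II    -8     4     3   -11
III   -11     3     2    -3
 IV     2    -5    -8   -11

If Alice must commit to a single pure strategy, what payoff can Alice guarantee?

The worst-case payoff for each row is I: -7, II: -11, III: -11, IV: -11.
The best of these is -7.

-7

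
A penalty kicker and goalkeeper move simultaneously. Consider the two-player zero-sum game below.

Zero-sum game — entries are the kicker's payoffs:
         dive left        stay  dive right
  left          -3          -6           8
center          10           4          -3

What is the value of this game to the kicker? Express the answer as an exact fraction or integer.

2/3

Column dive left is strictly dominated by stay for the goalkeeper (it gives the kicker more in every row).
The remaining 2×2 game on (left, center) × (stay, dive right) has no saddle point. Let the kicker play left with probability p; indifference gives −6p + 4(1−p) = 8p − 3(1−p), so p = 1/3.
Similarly the goalkeeper's optimal q on stay is 11/21, and the value is -6·(11/21) + (8)·(10/21) = 2/3.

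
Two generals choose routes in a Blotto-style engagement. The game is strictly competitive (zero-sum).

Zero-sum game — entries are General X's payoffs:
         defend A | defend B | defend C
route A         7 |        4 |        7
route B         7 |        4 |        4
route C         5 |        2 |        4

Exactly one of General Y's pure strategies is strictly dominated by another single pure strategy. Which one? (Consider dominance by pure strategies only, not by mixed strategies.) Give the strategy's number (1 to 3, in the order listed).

1

General Y prefers columns that give General X less. Compare defend A with defend B: 4 < 7, 4 < 7, 2 < 5.
So defend B strictly dominates defend A for General Y; defend A is strictly dominated.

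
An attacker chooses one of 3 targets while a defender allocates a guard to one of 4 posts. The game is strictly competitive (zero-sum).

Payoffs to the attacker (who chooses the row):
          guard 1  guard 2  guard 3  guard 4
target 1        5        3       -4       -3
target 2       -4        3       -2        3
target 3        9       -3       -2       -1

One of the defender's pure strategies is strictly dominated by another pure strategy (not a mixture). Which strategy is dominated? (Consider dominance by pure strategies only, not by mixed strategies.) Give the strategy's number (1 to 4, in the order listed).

The defender prefers columns that give the attacker less. Compare guard 4 with guard 3: -4 < -3, -2 < 3, -2 < -1.
So guard 3 strictly dominates guard 4 for the defender; guard 4 is strictly dominated.

4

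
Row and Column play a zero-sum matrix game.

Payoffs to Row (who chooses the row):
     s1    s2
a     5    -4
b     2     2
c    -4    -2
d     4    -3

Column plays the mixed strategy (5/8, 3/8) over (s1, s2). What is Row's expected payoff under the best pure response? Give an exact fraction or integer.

a: (5)·(5/8) + (-4)·(3/8) = 13/8.
b: (2)·(5/8) + (2)·(3/8) = 2.
c: (-4)·(5/8) + (-2)·(3/8) = -13/4.
d: (4)·(5/8) + (-3)·(3/8) = 11/8.
The best pure response is b with expected payoff 2.

2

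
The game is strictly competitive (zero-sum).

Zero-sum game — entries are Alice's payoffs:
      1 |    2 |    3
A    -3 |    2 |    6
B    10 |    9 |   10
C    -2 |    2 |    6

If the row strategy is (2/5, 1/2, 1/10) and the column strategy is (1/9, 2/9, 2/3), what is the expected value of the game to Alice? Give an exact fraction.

313/45

Against (1/9, 2/9, 2/3), each row's expected payoff is A: 37/9; B: 88/9; C: 38/9.
Taking the (2/5, 1/2, 1/10)-weighted average: (2/5)·(37/9) + (1/2)·(88/9) + (1/10)·(38/9) = 313/45.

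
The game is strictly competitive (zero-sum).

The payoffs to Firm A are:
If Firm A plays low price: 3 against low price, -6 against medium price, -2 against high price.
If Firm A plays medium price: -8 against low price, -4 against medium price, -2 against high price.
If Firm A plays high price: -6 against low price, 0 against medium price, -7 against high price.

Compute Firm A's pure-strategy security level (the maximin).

The worst-case payoff for each row is low price: -6, medium price: -8, high price: -7.
The best of these is -6.

-6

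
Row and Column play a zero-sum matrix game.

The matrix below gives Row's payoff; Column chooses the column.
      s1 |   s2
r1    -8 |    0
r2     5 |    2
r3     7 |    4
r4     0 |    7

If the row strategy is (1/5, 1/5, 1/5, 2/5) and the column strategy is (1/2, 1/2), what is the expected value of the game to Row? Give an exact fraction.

12/5

Against (1/2, 1/2), each row's expected payoff is r1: -4; r2: 7/2; r3: 11/2; r4: 7/2.
Taking the (1/5, 1/5, 1/5, 2/5)-weighted average: (1/5)·(-4) + (1/5)·(7/2) + (1/5)·(11/2) + (2/5)·(7/2) = 12/5.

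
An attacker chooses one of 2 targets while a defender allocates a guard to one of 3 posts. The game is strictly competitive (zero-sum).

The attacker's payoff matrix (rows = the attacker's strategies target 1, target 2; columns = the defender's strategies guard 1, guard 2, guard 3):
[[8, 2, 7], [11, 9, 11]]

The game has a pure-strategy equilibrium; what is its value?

Row minima: 2, 9 → the attacker's maximin is 9.
Column maxima: 11, 9, 11 → the defender's minimax is 9.
They coincide at (target 2, guard 2), so the value is 9.

9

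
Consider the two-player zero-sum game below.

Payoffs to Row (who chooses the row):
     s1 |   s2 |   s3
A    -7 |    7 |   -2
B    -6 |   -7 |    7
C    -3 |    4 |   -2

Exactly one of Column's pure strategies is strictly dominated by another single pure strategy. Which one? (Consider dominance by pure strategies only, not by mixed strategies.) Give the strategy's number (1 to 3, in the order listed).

Column prefers columns that give Row less. Compare s3 with s1: -7 < -2, -6 < 7, -3 < -2.
So s1 strictly dominates s3 for Column; s3 is strictly dominated.

3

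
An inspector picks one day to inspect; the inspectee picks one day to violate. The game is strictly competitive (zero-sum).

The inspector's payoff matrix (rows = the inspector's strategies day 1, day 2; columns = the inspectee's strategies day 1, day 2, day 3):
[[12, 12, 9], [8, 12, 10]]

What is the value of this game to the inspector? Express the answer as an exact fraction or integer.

48/5

Column day 2 is strictly dominated by day 3 for the inspectee (it gives the inspector more in every row).
The remaining 2×2 game on (day 1, day 2) × (day 1, day 3) has no saddle point. Let the inspector play day 1 with probability p; indifference gives 12p + 8(1−p) = 9p + 10(1−p), so p = 2/5.
Similarly the inspectee's optimal q on day 1 is 1/5, and the value is 12·(1/5) + (9)·(4/5) = 48/5.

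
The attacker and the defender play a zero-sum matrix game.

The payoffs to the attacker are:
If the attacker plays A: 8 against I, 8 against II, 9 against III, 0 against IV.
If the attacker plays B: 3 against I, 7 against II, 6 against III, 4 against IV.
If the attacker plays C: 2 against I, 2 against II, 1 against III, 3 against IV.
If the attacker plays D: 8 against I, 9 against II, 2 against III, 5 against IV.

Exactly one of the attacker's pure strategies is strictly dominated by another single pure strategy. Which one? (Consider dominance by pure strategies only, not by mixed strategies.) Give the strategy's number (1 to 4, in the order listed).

3

Compare C with B: 3 > 2, 7 > 2, 6 > 1, 4 > 3.
So B strictly dominates C for the attacker; C is strictly dominated.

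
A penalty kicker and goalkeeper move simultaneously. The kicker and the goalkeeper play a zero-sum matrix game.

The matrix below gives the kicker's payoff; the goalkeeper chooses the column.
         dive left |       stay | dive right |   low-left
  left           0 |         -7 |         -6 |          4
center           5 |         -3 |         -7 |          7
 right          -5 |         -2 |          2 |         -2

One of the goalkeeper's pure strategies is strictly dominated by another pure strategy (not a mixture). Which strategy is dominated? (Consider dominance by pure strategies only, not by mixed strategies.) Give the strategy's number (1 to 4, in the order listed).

The goalkeeper prefers columns that give the kicker less. Compare low-left with dive left: 0 < 4, 5 < 7, -5 < -2.
So dive left strictly dominates low-left for the goalkeeper; low-left is strictly dominated.

4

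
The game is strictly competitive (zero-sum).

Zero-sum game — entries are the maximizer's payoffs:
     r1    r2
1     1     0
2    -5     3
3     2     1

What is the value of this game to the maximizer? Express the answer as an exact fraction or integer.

11/9

Row 1 is strictly dominated by row 3, so the maximizer never plays it.
The remaining 2×2 game on (2, 3) × (r1, r2) has no saddle point. Let the maximizer play 2 with probability p; indifference gives −5p + 2(1−p) = 3p + (1−p), so p = 1/9.
Similarly the minimizer's optimal q on r1 is 2/9, and the value is -5·(2/9) + (3)·(7/9) = 11/9.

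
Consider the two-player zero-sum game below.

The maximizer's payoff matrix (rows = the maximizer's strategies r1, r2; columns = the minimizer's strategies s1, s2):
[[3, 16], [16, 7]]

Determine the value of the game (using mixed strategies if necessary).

235/22

Row minima are 3 and 7, so the maximizer's maximin is 7; column maxima are 16 and 16, so the minimizer's minimax is 16. These differ, so the equilibrium is in mixed strategies.
Let the maximizer play r1 with probability p. The minimizer is indifferent when 3p + 16(1−p) = 16p + 7(1−p), giving p = 9/22.
Let the minimizer play s1 with probability q. The maximizer is indifferent when 3q + 16(1−q) = 16q + 7(1−q), giving q = 9/22.
The value is 3·(9/22) + (16)·(13/22) = 235/22.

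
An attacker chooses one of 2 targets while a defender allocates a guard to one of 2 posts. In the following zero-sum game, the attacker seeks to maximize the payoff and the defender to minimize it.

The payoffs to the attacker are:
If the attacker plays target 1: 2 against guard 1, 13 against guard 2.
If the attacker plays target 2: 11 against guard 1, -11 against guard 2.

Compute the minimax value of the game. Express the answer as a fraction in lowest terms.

Row minima are 2 and -11, so the attacker's maximin is 2; column maxima are 11 and 13, so the defender's minimax is 11. These differ, so the equilibrium is in mixed strategies.
Let the attacker play target 1 with probability p. The defender is indifferent when 2p + 11(1−p) = 13p − 11(1−p), giving p = 2/3.
Let the defender play guard 1 with probability q. The attacker is indifferent when 2q + 13(1−q) = 11q − 11(1−q), giving q = 8/11.
The value is 2·(8/11) + (13)·(3/11) = 5.

5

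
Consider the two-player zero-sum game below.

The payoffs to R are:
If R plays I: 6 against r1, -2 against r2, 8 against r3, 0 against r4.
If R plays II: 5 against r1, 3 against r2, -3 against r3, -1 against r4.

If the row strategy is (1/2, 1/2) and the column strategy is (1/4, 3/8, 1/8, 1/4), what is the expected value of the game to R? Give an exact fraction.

Against (1/4, 3/8, 1/8, 1/4), each row's expected payoff is I: 7/4; II: 7/4.
Taking the (1/2, 1/2)-weighted average: (1/2)·(7/4) + (1/2)·(7/4) = 7/4.

7/4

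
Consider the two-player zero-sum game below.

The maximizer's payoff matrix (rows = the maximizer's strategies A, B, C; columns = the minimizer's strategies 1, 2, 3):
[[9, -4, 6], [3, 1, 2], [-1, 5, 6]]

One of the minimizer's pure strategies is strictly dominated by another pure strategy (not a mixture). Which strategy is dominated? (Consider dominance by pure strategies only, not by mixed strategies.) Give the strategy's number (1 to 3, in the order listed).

3

The minimizer prefers columns that give the maximizer less. Compare 3 with 2: -4 < 6, 1 < 2, 5 < 6.
So 2 strictly dominates 3 for the minimizer; 3 is strictly dominated.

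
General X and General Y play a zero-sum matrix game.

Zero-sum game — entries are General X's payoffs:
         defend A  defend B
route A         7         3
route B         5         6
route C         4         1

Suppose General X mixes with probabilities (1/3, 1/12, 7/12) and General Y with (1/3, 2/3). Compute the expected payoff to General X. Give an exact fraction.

Against (1/3, 2/3), each row's expected payoff is route A: 13/3; route B: 17/3; route C: 2.
Taking the (1/3, 1/12, 7/12)-weighted average: (1/3)·(13/3) + (1/12)·(17/3) + (7/12)·(2) = 37/12.

37/12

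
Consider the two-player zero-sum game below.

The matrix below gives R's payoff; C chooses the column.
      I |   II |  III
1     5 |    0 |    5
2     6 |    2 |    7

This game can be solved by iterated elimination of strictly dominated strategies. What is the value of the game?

Column I is strictly dominated by II for C (0<5, 2<6); eliminate I.
Column III is strictly dominated by II for C (0<5, 2<7); eliminate III.
Row 1 is strictly dominated by row 2 (2>0); eliminate 1.
Only (2, II) remains, with payoff 2.

2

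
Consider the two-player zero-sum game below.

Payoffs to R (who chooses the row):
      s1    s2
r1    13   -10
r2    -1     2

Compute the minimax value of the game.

8/13

Row minima are -10 and -1, so R's maximin is -1; column maxima are 13 and 2, so C's minimax is 2. These differ, so the equilibrium is in mixed strategies.
Let R play r1 with probability p. C is indifferent when 13p − (1−p) = −10p + 2(1−p), giving p = 3/26.
Let C play s1 with probability q. R is indifferent when 13q − 10(1−q) = −q + 2(1−q), giving q = 6/13.
The value is 13·(6/13) + (-10)·(7/13) = 8/13.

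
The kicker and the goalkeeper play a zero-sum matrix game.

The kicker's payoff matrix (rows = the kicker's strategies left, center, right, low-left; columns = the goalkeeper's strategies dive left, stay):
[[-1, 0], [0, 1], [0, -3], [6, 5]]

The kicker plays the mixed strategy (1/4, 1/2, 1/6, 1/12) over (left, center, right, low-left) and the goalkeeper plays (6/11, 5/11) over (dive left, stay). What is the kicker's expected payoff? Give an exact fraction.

43/132

Against (6/11, 5/11), each row's expected payoff is left: -6/11; center: 5/11; right: -15/11; low-left: 61/11.
Taking the (1/4, 1/2, 1/6, 1/12)-weighted average: (1/4)·(-6/11) + (1/2)·(5/11) + (1/6)·(-15/11) + (1/12)·(61/11) = 43/132.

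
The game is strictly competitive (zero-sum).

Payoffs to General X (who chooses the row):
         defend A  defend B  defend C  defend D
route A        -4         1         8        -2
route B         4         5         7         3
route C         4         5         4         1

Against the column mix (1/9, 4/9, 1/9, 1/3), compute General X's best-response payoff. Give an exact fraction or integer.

40/9

route A: (-4)·(1/9) + (1)·(4/9) + (8)·(1/9) + (-2)·(1/3) = 2/9.
route B: (4)·(1/9) + (5)·(4/9) + (7)·(1/9) + (3)·(1/3) = 40/9.
route C: (4)·(1/9) + (5)·(4/9) + (4)·(1/9) + (1)·(1/3) = 31/9.
The best pure response is route B with expected payoff 40/9.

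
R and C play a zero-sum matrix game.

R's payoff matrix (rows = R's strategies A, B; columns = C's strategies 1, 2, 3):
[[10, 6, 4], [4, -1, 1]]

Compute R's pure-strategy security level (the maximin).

4

The worst-case payoff for each row is A: 4, B: -1.
The best of these is 4.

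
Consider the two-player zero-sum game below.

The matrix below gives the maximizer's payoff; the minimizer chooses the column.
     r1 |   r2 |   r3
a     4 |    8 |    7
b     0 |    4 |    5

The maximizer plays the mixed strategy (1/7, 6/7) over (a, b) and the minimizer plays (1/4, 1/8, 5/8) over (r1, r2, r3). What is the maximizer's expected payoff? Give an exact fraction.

225/56

Against (1/4, 1/8, 5/8), each row's expected payoff is a: 51/8; b: 29/8.
Taking the (1/7, 6/7)-weighted average: (1/7)·(51/8) + (6/7)·(29/8) = 225/56.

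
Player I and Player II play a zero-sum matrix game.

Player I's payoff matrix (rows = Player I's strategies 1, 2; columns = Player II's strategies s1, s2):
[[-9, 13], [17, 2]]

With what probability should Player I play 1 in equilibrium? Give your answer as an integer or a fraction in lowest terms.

15/37

Row minima are -9 and 2, so Player I's maximin is 2; column maxima are 17 and 13, so Player II's minimax is 13. These differ, so the equilibrium is in mixed strategies.
Let Player I play 1 with probability p. Player II is indifferent when −9p + 17(1−p) = 13p + 2(1−p), giving p = 15/37.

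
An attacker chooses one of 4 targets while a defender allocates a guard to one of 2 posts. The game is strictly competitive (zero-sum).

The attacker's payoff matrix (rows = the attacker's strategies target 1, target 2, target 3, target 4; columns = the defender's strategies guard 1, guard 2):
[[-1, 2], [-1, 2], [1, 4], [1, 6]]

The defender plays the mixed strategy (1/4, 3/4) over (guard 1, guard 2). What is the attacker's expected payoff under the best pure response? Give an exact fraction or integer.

19/4

target 1: (-1)·(1/4) + (2)·(3/4) = 5/4.
target 2: (-1)·(1/4) + (2)·(3/4) = 5/4.
target 3: (1)·(1/4) + (4)·(3/4) = 13/4.
target 4: (1)·(1/4) + (6)·(3/4) = 19/4.
The best pure response is target 4 with expected payoff 19/4.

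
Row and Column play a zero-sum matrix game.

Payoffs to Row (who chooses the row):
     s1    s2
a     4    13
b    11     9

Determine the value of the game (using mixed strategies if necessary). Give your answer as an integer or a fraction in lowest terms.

Row minima are 4 and 9, so Row's maximin is 9; column maxima are 11 and 13, so Column's minimax is 11. These differ, so the equilibrium is in mixed strategies.
Let Row play a with probability p. Column is indifferent when 4p + 11(1−p) = 13p + 9(1−p), giving p = 2/11.
Let Column play s1 with probability q. Row is indifferent when 4q + 13(1−q) = 11q + 9(1−q), giving q = 4/11.
The value is 4·(4/11) + (13)·(7/11) = 107/11.

107/11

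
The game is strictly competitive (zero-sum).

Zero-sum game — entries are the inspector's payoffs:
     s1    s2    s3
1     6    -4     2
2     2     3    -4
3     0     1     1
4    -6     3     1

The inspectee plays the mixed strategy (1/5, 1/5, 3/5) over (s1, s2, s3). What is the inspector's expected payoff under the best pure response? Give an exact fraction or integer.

1: (6)·(1/5) + (-4)·(1/5) + (2)·(3/5) = 8/5.
2: (2)·(1/5) + (3)·(1/5) + (-4)·(3/5) = -7/5.
3: (0)·(1/5) + (1)·(1/5) + (1)·(3/5) = 4/5.
4: (-6)·(1/5) + (3)·(1/5) + (1)·(3/5) = 0.
The best pure response is 1 with expected payoff 8/5.

8/5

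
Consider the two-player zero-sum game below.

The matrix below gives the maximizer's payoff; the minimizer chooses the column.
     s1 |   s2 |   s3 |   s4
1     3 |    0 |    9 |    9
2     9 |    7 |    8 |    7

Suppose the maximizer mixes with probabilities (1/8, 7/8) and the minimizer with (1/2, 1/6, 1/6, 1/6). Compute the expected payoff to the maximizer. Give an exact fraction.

185/24

Against (1/2, 1/6, 1/6, 1/6), each row's expected payoff is 1: 9/2; 2: 49/6.
Taking the (1/8, 7/8)-weighted average: (1/8)·(9/2) + (7/8)·(49/6) = 185/24.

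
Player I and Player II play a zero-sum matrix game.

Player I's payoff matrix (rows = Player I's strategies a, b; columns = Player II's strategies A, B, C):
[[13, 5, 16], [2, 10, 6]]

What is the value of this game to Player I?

15/2

Column C is strictly dominated by A for Player II (it gives Player I more in every row).
The remaining 2×2 game on (a, b) × (A, B) has no saddle point. Let Player I play a with probability p; indifference gives 13p + 2(1−p) = 5p + 10(1−p), so p = 1/2.
Similarly Player II's optimal q on A is 5/16, and the value is 13·(5/16) + (5)·(11/16) = 15/2.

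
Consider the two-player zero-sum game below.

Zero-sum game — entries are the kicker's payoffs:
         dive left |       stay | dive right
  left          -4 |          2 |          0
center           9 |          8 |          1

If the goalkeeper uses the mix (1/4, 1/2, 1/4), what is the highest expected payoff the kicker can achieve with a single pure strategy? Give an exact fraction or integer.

13/2

left: (-4)·(1/4) + (2)·(1/2) + (0)·(1/4) = 0.
center: (9)·(1/4) + (8)·(1/2) + (1)·(1/4) = 13/2.
The best pure response is center with expected payoff 13/2.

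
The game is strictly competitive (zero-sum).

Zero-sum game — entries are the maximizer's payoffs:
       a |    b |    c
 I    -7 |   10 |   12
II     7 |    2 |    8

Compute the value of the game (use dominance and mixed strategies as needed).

42/11

Column c is strictly dominated by b for the minimizer (it gives the maximizer more in every row).
The remaining 2×2 game on (I, II) × (a, b) has no saddle point. Let the maximizer play I with probability p; indifference gives −7p + 7(1−p) = 10p + 2(1−p), so p = 5/22.
Similarly the minimizer's optimal q on a is 4/11, and the value is -7·(4/11) + (10)·(7/11) = 42/11.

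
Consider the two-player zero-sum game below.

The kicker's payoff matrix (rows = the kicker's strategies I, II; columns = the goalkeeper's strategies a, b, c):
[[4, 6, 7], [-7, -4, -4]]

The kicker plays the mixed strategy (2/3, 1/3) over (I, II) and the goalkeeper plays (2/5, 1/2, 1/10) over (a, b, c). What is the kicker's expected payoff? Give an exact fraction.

9/5

Against (2/5, 1/2, 1/10), each row's expected payoff is I: 53/10; II: -26/5.
Taking the (2/3, 1/3)-weighted average: (2/3)·(53/10) + (1/3)·(-26/5) = 9/5.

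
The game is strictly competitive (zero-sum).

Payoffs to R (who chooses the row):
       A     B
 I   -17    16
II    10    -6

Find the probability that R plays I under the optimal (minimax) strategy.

16/49

Row minima are -17 and -6, so R's maximin is -6; column maxima are 10 and 16, so C's minimax is 10. These differ, so the equilibrium is in mixed strategies.
Let R play I with probability p. C is indifferent when −17p + 10(1−p) = 16p − 6(1−p), giving p = 16/49.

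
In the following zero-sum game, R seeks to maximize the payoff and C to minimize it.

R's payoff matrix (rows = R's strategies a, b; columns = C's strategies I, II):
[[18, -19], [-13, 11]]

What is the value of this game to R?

Row minima are -19 and -13, so R's maximin is -13; column maxima are 18 and 11, so C's minimax is 11. These differ, so the equilibrium is in mixed strategies.
Let R play a with probability p. C is indifferent when 18p − 13(1−p) = −19p + 11(1−p), giving p = 24/61.
Let C play I with probability q. R is indifferent when 18q − 19(1−q) = −13q + 11(1−q), giving q = 30/61.
The value is 18·(30/61) + (-19)·(31/61) = -49/61.

-49/61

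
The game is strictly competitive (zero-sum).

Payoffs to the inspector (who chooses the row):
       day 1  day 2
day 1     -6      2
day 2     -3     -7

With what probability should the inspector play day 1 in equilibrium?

1/3

Row minima are -6 and -7, so the inspector's maximin is -6; column maxima are -3 and 2, so the inspectee's minimax is -3. These differ, so the equilibrium is in mixed strategies.
Let the inspector play day 1 with probability p. The inspectee is indifferent when −6p − 3(1−p) = 2p − 7(1−p), giving p = 1/3.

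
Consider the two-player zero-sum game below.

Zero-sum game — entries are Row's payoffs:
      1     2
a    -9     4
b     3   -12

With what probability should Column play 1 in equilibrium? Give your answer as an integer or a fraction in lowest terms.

Row minima are -9 and -12, so Row's maximin is -9; column maxima are 3 and 4, so Column's minimax is 3. These differ, so the equilibrium is in mixed strategies.
Let Column play 1 with probability q. Row is indifferent when −9q + 4(1−q) = 3q − 12(1−q), giving q = 4/7.

4/7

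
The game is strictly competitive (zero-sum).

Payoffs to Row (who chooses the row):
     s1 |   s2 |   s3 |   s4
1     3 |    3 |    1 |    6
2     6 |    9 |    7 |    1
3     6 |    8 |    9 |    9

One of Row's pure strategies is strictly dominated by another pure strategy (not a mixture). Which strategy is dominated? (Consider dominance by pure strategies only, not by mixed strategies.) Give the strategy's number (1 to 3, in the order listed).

Compare 1 with 3: 6 > 3, 8 > 3, 9 > 1, 9 > 6.
So 3 strictly dominates 1 for Row; 1 is strictly dominated.

1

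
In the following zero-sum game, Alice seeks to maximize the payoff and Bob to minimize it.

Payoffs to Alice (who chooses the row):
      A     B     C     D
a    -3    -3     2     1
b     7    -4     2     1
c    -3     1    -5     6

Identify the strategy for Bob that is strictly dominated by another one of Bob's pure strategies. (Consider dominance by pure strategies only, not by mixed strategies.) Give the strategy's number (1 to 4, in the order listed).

Bob prefers columns that give Alice less. Compare D with B: -3 < 1, -4 < 1, 1 < 6.
So B strictly dominates D for Bob; D is strictly dominated.

4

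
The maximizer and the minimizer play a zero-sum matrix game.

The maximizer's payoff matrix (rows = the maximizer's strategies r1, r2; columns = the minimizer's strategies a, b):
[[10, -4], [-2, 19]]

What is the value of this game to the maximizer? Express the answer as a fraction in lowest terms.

Row minima are -4 and -2, so the maximizer's maximin is -2; column maxima are 10 and 19, so the minimizer's minimax is 10. These differ, so the equilibrium is in mixed strategies.
Let the maximizer play r1 with probability p. The minimizer is indifferent when 10p − 2(1−p) = −4p + 19(1−p), giving p = 3/5.
Let the minimizer play a with probability q. The maximizer is indifferent when 10q − 4(1−q) = −2q + 19(1−q), giving q = 23/35.
The value is 10·(23/35) + (-4)·(12/35) = 26/5.

26/5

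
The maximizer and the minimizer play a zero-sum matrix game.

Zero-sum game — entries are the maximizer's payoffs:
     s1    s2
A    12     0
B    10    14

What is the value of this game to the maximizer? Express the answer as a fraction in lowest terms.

21/2

Row minima are 0 and 10, so the maximizer's maximin is 10; column maxima are 12 and 14, so the minimizer's minimax is 12. These differ, so the equilibrium is in mixed strategies.
Let the maximizer play A with probability p. The minimizer is indifferent when 12p + 10(1−p) = 14(1−p), giving p = 1/4.
Let the minimizer play s1 with probability q. The maximizer is indifferent when 12q = 10q + 14(1−q), giving q = 7/8.
The value is 12·(7/8) + (0)·(1/8) = 21/2.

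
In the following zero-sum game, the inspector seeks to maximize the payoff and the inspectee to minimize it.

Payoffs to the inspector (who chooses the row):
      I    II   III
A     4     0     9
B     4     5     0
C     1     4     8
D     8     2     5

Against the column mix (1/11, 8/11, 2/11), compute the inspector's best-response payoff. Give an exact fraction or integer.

A: (4)·(1/11) + (0)·(8/11) + (9)·(2/11) = 2.
B: (4)·(1/11) + (5)·(8/11) + (0)·(2/11) = 4.
C: (1)·(1/11) + (4)·(8/11) + (8)·(2/11) = 49/11.
D: (8)·(1/11) + (2)·(8/11) + (5)·(2/11) = 34/11.
The best pure response is C with expected payoff 49/11.

49/11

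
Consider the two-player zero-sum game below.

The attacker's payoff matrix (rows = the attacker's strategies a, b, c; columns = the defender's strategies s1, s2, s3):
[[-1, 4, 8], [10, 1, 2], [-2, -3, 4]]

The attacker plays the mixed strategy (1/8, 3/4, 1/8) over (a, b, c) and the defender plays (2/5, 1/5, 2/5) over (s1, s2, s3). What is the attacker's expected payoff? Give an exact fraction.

169/40

Against (2/5, 1/5, 2/5), each row's expected payoff is a: 18/5; b: 5; c: 1/5.
Taking the (1/8, 3/4, 1/8)-weighted average: (1/8)·(18/5) + (3/4)·(5) + (1/8)·(1/5) = 169/40.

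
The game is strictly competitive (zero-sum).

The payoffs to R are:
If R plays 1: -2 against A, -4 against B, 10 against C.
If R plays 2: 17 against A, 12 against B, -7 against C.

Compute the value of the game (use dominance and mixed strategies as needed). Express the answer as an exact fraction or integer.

92/33

Column A is strictly dominated by B for C (it gives R more in every row).
The remaining 2×2 game on (1, 2) × (B, C) has no saddle point. Let R play 1 with probability p; indifference gives −4p + 12(1−p) = 10p − 7(1−p), so p = 19/33.
Similarly C's optimal q on B is 17/33, and the value is -4·(17/33) + (10)·(16/33) = 92/33.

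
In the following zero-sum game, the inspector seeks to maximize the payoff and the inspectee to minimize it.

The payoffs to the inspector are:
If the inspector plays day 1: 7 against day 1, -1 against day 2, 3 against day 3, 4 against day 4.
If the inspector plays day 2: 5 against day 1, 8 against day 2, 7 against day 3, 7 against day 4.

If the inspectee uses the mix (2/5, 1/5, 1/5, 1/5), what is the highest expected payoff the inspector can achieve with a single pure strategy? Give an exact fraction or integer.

32/5

day 1: (7)·(2/5) + (-1)·(1/5) + (3)·(1/5) + (4)·(1/5) = 4.
day 2: (5)·(2/5) + (8)·(1/5) + (7)·(1/5) + (7)·(1/5) = 32/5.
The best pure response is day 2 with expected payoff 32/5.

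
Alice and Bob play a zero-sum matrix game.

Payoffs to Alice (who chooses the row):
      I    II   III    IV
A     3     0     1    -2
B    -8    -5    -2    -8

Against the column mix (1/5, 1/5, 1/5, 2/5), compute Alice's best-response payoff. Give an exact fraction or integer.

A: (3)·(1/5) + (0)·(1/5) + (1)·(1/5) + (-2)·(2/5) = 0.
B: (-8)·(1/5) + (-5)·(1/5) + (-2)·(1/5) + (-8)·(2/5) = -31/5.
The best pure response is A with expected payoff 0.

0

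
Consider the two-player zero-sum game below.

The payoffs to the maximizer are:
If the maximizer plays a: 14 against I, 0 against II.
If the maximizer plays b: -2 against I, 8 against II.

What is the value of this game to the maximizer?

Row minima are 0 and -2, so the maximizer's maximin is 0; column maxima are 14 and 8, so the minimizer's minimax is 8. These differ, so the equilibrium is in mixed strategies.
Let the maximizer play a with probability p. The minimizer is indifferent when 14p − 2(1−p) = 8(1−p), giving p = 5/12.
Let the minimizer play I with probability q. The maximizer is indifferent when 14q = −2q + 8(1−q), giving q = 1/3.
The value is 14·(1/3) + (0)·(2/3) = 14/3.

14/3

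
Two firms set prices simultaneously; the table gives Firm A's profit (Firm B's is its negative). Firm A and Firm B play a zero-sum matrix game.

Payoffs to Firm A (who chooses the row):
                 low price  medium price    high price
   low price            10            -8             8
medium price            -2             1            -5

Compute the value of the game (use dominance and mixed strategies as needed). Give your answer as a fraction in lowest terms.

Column low price is strictly dominated by high price for Firm B (it gives Firm A more in every row).
The remaining 2×2 game on (low price, medium price) × (medium price, high price) has no saddle point. Let Firm A play low price with probability p; indifference gives −8p + (1−p) = 8p − 5(1−p), so p = 3/11.
Similarly Firm B's optimal q on medium price is 13/22, and the value is -8·(13/22) + (8)·(9/22) = -16/11.

-16/11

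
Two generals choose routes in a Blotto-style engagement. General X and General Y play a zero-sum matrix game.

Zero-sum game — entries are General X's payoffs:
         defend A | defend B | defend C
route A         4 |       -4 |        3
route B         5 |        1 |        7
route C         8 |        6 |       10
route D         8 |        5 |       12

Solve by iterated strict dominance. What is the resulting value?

Column defend C is strictly dominated by defend B for General Y (-4<3, 1<7, 6<10, 5<12); eliminate defend C.
Row route A is strictly dominated by row route B (5>4, 1>-4); eliminate route A.
Row route B is strictly dominated by row route C (8>5, 6>1); eliminate route B.
Column defend A is strictly dominated by defend B for General Y (6<8, 5<8); eliminate defend A.
Row route D is strictly dominated by row route C (6>5); eliminate route D.
Only (route C, defend B) remains, with payoff 6.

6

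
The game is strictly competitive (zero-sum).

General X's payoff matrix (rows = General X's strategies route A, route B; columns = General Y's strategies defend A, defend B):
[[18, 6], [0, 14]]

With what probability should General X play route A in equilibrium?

7/13

Row minima are 6 and 0, so General X's maximin is 6; column maxima are 18 and 14, so General Y's minimax is 14. These differ, so the equilibrium is in mixed strategies.
Let General X play route A with probability p. General Y is indifferent when 18p = 6p + 14(1−p), giving p = 7/13.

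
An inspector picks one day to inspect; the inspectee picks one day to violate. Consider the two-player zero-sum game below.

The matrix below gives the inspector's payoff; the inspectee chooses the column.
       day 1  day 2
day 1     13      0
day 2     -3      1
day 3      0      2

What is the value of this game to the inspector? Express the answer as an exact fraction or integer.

26/15

Row day 2 is strictly dominated by row day 3, so the inspector never plays it.
The remaining 2×2 game on (day 1, day 3) × (day 1, day 2) has no saddle point. Let the inspector play day 1 with probability p; indifference gives 13p = 2(1−p), so p = 2/15.
Similarly the inspectee's optimal q on day 1 is 2/15, and the value is 13·(2/15) + (0)·(13/15) = 26/15.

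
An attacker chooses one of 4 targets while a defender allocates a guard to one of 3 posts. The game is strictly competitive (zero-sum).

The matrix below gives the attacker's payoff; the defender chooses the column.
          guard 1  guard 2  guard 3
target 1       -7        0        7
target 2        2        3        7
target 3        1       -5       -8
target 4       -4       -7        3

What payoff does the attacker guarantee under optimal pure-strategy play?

Row minima: -7, 2, -8, -7 → the attacker's maximin is 2.
Column maxima: 2, 3, 7 → the defender's minimax is 2.
They coincide at (target 2, guard 1), so the value is 2.

2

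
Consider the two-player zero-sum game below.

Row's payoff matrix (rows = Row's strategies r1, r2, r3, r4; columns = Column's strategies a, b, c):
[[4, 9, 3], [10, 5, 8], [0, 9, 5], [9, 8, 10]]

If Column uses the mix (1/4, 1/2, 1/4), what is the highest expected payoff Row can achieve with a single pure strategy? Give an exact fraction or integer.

r1: (4)·(1/4) + (9)·(1/2) + (3)·(1/4) = 25/4.
r2: (10)·(1/4) + (5)·(1/2) + (8)·(1/4) = 7.
r3: (0)·(1/4) + (9)·(1/2) + (5)·(1/4) = 23/4.
r4: (9)·(1/4) + (8)·(1/2) + (10)·(1/4) = 35/4.
The best pure response is r4 with expected payoff 35/4.

35/4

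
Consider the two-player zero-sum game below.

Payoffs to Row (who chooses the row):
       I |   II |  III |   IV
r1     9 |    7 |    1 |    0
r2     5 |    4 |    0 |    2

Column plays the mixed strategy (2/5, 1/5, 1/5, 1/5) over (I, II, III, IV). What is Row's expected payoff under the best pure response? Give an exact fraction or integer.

26/5

r1: (9)·(2/5) + (7)·(1/5) + (1)·(1/5) + (0)·(1/5) = 26/5.
r2: (5)·(2/5) + (4)·(1/5) + (0)·(1/5) + (2)·(1/5) = 16/5.
The best pure response is r1 with expected payoff 26/5.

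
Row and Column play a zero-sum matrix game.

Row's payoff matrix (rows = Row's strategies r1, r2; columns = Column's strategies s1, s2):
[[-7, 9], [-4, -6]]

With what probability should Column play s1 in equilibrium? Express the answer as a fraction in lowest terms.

Row minima are -7 and -6, so Row's maximin is -6; column maxima are -4 and 9, so Column's minimax is -4. These differ, so the equilibrium is in mixed strategies.
Let Column play s1 with probability q. Row is indifferent when −7q + 9(1−q) = −4q − 6(1−q), giving q = 5/6.

5/6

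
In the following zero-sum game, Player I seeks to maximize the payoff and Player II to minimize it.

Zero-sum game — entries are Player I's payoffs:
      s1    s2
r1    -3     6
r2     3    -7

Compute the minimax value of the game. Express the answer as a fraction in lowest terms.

-3/19

Row minima are -3 and -7, so Player I's maximin is -3; column maxima are 3 and 6, so Player II's minimax is 3. These differ, so the equilibrium is in mixed strategies.
Let Player I play r1 with probability p. Player II is indifferent when −3p + 3(1−p) = 6p − 7(1−p), giving p = 10/19.
Let Player II play s1 with probability q. Player I is indifferent when −3q + 6(1−q) = 3q − 7(1−q), giving q = 13/19.
The value is -3·(13/19) + (6)·(6/19) = -3/19.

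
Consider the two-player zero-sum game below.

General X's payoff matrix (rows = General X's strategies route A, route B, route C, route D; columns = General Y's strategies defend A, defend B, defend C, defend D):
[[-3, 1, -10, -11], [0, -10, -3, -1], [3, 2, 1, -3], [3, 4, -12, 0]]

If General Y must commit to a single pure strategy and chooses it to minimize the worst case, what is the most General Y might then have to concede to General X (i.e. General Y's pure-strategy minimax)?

0

The worst case (largest entry) in each column is defend A: 3, defend B: 4, defend C: 1, defend D: 0.
The best (smallest) of these is 0.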